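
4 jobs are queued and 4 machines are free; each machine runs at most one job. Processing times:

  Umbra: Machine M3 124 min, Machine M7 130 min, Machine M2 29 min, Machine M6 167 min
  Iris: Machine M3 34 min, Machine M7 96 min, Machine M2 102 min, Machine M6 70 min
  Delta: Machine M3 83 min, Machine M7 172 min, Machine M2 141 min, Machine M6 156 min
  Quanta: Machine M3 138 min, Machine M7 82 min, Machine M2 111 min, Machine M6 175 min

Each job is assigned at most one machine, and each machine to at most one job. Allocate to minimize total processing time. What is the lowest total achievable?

Optimal: Umbra→Machine M2 (29 min), Iris→Machine M6 (70 min), Delta→Machine M3 (83 min), Quanta→Machine M7 (82 min) — total 29+70+83+82 = 264 min.
Row-greedy (each job in turn takes its cheapest remaining machine) gives 301 min, worse by 37.
No other one-to-one assignment undercuts 264 min.

Minimum total: 264 min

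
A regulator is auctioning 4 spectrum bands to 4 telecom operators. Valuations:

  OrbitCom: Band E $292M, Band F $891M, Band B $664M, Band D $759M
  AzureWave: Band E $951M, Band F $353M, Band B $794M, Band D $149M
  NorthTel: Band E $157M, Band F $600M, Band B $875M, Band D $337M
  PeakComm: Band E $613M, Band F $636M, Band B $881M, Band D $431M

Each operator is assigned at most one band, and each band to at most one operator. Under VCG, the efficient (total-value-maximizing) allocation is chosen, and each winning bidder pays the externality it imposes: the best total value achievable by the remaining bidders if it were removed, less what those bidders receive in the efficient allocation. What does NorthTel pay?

NorthTel pays $377M.

Efficient allocation: OrbitCom→Band D ($759M), AzureWave→Band E ($951M), NorthTel→Band B ($875M), PeakComm→Band F ($636M); total welfare W = $3221M.
NorthTel receives Band B at value $875M, so the others get W − 875 = $2346M.
Without NorthTel: best allocation of the remaining 3 bidders over all 4 bands is OrbitCom→Band F ($891M), AzureWave→Band E ($951M), PeakComm→Band B ($881M), total $2723M.
VCG payment = (others' best without NorthTel) − (others' welfare with NorthTel) = 2723 − 2346 = $377M.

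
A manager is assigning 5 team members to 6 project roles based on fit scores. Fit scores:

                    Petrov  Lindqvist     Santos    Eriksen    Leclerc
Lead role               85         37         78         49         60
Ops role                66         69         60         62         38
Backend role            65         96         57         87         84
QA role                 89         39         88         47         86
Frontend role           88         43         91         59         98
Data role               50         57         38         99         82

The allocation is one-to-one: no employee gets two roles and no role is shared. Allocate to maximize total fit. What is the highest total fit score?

Maximum total: 466 pts

Treat this as an assignment problem: match each employee to one role.
Optimal: Petrov→Lead role (85 pts), Lindqvist→Backend role (96 pts), Santos→QA role (88 pts), Eriksen→Data role (99 pts), Leclerc→Frontend role (98 pts) — total 85+96+88+99+98 = 466 pts.
Row-greedy (each employee in turn takes its best remaining role) gives 435 pts, worse by 31.
Next-best assignment: Petrov→QA role, Lindqvist→Backend role, Santos→Lead role, Eriksen→Data role, Leclerc→Frontend role = 460 pts.
Swapping Santos↔Leclerc (Santos→Frontend role 91 pts, Leclerc→QA role 86 pts) loses 9.
No other one-to-one assignment exceeds 466 pts.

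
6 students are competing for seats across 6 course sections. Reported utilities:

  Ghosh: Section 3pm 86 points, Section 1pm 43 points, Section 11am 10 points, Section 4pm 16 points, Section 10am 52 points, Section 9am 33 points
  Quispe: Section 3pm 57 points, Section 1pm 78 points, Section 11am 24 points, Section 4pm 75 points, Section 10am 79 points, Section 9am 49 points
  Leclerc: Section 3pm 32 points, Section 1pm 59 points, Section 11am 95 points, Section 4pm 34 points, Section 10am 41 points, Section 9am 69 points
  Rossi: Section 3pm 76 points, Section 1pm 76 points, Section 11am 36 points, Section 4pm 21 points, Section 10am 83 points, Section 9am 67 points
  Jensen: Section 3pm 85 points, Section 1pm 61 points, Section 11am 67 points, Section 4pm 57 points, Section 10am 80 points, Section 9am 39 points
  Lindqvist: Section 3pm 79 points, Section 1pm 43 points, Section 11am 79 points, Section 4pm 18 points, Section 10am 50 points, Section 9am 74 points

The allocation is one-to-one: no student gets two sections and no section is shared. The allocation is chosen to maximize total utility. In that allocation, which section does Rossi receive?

Rossi receives Section 1pm.

Optimal: Ghosh→Section 3pm (86 points), Quispe→Section 4pm (75 points), Leclerc→Section 11am (95 points), Rossi→Section 1pm (76 points), Jensen→Section 10am (80 points), Lindqvist→Section 9am (74 points) — total 86+75+95+76+80+74 = 486 points.
Next-best assignment: Ghosh→Section 3pm, Quispe→Section 4pm, Leclerc→Section 11am, Rossi→Section 10am, Jensen→Section 1pm, Lindqvist→Section 9am = 474 points.
Checked against all permutations: 486 points is optimal.
Rossi's own top section is Section 10am (83 points), but forcing Rossi→Section 10am and reassigning the rest optimally gives only 474 points — worse by 12.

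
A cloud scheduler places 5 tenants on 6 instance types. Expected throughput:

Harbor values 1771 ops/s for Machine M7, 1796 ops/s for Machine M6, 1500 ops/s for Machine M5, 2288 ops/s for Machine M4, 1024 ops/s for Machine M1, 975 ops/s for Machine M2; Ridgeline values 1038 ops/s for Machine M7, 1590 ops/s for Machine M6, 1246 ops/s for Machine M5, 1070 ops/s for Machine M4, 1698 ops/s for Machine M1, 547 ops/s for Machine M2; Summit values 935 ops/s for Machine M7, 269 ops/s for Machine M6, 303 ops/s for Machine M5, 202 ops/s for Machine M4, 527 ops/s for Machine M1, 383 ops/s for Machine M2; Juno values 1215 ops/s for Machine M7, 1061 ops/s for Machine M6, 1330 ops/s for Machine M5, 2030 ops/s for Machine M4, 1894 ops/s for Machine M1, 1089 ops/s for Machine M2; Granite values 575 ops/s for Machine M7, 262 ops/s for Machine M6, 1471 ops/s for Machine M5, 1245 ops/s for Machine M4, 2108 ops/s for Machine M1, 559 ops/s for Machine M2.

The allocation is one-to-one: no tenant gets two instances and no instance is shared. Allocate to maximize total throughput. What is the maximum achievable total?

Optimal: Harbor→Machine M4 (2288 ops/s), Ridgeline→Machine M6 (1590 ops/s), Summit→Machine M7 (935 ops/s), Juno→Machine M5 (1330 ops/s), Granite→Machine M1 (2108 ops/s) — total 2288+1590+935+1330+2108 = 8251 ops/s.
Row-greedy (each tenant in turn takes its best remaining instance) gives 6810 ops/s, worse by 1441.
Next-best assignment: Harbor→Machine M4, Ridgeline→Machine M6, Summit→Machine M7, Juno→Machine M1, Granite→Machine M5 = 8178 ops/s.
No other one-to-one assignment exceeds 8251 ops/s.

Max total: 8251 ops/s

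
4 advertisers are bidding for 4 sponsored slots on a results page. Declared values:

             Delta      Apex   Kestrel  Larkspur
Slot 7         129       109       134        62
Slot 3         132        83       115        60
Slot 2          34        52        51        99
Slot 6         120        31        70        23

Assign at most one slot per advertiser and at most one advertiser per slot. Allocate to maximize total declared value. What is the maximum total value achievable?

Maximum total: $443

Optimal: Delta→Slot 6 ($120), Apex→Slot 7 ($109), Kestrel→Slot 3 ($115), Larkspur→Slot 2 ($99) — total 120+109+115+99 = $443.
Column-greedy (each slot in turn goes to its best remaining advertiser) gives $396, worse by 47.
Next-best assignment: Delta→Slot 6, Apex→Slot 3, Kestrel→Slot 7, Larkspur→Slot 2 = $436.
Swapping Apex↔Larkspur (Apex→Slot 2 $52, Larkspur→Slot 7 $62) loses 94.
No other one-to-one assignment exceeds $443.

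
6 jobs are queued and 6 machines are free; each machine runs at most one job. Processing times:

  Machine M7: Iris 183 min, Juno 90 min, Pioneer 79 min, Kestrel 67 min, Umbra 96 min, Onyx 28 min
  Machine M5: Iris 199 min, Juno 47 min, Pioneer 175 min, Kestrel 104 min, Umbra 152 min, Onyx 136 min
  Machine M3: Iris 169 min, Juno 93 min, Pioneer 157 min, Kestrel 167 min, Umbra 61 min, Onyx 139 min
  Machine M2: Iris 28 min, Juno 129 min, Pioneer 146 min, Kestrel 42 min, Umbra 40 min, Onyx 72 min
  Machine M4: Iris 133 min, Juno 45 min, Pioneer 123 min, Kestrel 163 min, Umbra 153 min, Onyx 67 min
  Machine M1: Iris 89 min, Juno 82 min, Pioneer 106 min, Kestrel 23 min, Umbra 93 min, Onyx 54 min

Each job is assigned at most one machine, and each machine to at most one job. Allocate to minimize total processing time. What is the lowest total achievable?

Optimal: Iris→Machine M2 (28 min), Juno→Machine M5 (47 min), Pioneer→Machine M7 (79 min), Kestrel→Machine M1 (23 min), Umbra→Machine M3 (61 min), Onyx→Machine M4 (67 min) — total 28+47+79+23+61+67 = 305 min.
Row-greedy (each job in turn takes its cheapest remaining machine) gives 372 min, worse by 67.
Next-best assignment: Iris→Machine M2, Juno→Machine M5, Pioneer→Machine M4, Kestrel→Machine M1, Umbra→Machine M3, Onyx→Machine M7 = 310 min.
Swapping Onyx↔Iris (Onyx→Machine M2 72 min, Iris→Machine M4 133 min) adds 110.

Min total: 305 min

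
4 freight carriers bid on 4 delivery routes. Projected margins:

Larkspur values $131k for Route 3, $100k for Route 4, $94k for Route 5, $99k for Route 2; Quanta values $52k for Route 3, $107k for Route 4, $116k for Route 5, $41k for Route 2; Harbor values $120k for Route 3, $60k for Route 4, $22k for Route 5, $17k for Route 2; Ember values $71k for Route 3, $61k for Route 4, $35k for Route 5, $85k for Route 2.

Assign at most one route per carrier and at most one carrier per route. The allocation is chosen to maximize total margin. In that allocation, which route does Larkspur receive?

Larkspur receives Route 4.

Treat this as an assignment problem: match each carrier to one route.
Optimal: Larkspur→Route 4 ($100k), Quanta→Route 5 ($116k), Harbor→Route 3 ($120k), Ember→Route 2 ($85k) — total 100+116+120+85 = $421k.
Max-entry greedy (repeatedly take the single best remaining cell) gives $392k, worse by 29.
Next-best assignment: Larkspur→Route 5, Quanta→Route 4, Harbor→Route 3, Ember→Route 2 = $406k.
Swapping Harbor↔Larkspur (Harbor→Route 4 $60k, Larkspur→Route 3 $131k) loses 29.
Larkspur's own top route is Route 3 ($131k), but forcing Larkspur→Route 3 and reassigning the rest optimally gives only $392k — worse by 29.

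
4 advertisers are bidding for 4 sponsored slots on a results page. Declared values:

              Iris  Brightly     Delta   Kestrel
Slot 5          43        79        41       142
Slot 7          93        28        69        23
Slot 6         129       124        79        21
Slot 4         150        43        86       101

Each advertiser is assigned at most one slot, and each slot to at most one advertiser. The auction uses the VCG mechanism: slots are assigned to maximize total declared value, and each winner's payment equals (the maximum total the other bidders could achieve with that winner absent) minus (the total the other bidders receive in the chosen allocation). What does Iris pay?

Iris pays $17.

Efficient allocation: Iris→Slot 4 ($150), Brightly→Slot 6 ($124), Delta→Slot 7 ($69), Kestrel→Slot 5 ($142); total welfare W = $485.
Iris receives Slot 4 at value $150, so the others get W − 150 = $335.
Without Iris: best allocation of the remaining 3 bidders over all 4 slots is Brightly→Slot 6 ($124), Delta→Slot 4 ($86), Kestrel→Slot 5 ($142), total $352.
VCG payment = (others' best without Iris) − (others' welfare with Iris) = 352 − 335 = $17.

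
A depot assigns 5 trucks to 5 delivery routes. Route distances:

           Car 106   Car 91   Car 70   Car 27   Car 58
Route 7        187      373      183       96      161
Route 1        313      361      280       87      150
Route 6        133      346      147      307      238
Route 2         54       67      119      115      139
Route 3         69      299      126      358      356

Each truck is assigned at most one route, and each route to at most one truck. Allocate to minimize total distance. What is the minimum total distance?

Minimum total: 529 km

Optimal: Car 106→Route 3 (69 km), Car 91→Route 2 (67 km), Car 70→Route 6 (147 km), Car 27→Route 7 (96 km), Car 58→Route 1 (150 km) — total 69+67+147+96+150 = 529 km.
Column-greedy (each route in turn goes to its cheapest remaining truck) gives 572 km, worse by 43.
Swapping Car 58↔Car 91 (Car 58→Route 2 139 km, Car 91→Route 1 361 km) adds 283.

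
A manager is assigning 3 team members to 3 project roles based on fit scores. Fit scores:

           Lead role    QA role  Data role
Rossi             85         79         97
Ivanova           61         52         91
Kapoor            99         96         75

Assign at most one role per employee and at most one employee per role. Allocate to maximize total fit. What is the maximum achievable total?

Maximum total: 272 pts

Optimal: Rossi→Lead role (85 pts), Ivanova→Data role (91 pts), Kapoor→QA role (96 pts) — total 85+91+96 = 272 pts.
Checked against all permutations: 272 pts is optimal.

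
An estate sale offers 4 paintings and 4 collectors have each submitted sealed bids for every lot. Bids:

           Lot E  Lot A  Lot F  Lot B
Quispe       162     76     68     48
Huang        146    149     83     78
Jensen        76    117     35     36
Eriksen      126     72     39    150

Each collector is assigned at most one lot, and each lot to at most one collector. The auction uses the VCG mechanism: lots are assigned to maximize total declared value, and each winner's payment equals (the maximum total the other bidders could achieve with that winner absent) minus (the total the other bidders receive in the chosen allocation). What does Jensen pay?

Efficient allocation: Quispe→Lot E ($162), Huang→Lot F ($83), Jensen→Lot A ($117), Eriksen→Lot B ($150); total welfare W = $512.
Jensen receives Lot A at value $117, so the others get W − 117 = $395.
Without Jensen: best allocation of the remaining 3 bidders over all 4 lots is Quispe→Lot E ($162), Huang→Lot A ($149), Eriksen→Lot B ($150), total $461.
VCG payment = (others' best without Jensen) − (others' welfare with Jensen) = 461 − 395 = $66.

Jensen pays $66.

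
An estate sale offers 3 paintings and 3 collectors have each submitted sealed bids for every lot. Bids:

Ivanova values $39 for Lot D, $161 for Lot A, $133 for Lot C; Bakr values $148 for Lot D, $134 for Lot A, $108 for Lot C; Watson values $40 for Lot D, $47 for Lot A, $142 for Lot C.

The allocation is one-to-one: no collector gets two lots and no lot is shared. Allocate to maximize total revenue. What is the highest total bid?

Max total: $451

Treat this as an assignment problem: match each collector to one lot.
Optimal: Ivanova→Lot A ($161), Bakr→Lot D ($148), Watson→Lot C ($142) — total 161+148+142 = $451.
Checked against all permutations: $451 is optimal.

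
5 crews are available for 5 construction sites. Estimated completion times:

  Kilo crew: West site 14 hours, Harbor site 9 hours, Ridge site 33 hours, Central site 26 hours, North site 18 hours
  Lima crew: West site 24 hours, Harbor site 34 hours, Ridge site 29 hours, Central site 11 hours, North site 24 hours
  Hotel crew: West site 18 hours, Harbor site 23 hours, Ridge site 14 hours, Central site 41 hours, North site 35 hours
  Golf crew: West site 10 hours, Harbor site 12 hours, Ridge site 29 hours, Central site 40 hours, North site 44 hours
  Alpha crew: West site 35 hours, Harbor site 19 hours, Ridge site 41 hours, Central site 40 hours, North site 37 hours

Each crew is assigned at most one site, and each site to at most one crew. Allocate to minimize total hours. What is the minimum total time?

Min total: 72 hours

This is a one-to-one assignment (minimum-cost bipartite matching).
Optimal: Kilo crew→North site (18 hours), Lima crew→Central site (11 hours), Hotel crew→Ridge site (14 hours), Golf crew→West site (10 hours), Alpha crew→Harbor site (19 hours) — total 18+11+14+10+19 = 72 hours.
Min-entry greedy (repeatedly take the single cheapest remaining cell) gives 81 hours, worse by 9.
Next-best assignment: Kilo crew→Harbor site, Lima crew→Central site, Hotel crew→Ridge site, Golf crew→West site, Alpha crew→North site = 81 hours.
Every other assignment is strictly worse.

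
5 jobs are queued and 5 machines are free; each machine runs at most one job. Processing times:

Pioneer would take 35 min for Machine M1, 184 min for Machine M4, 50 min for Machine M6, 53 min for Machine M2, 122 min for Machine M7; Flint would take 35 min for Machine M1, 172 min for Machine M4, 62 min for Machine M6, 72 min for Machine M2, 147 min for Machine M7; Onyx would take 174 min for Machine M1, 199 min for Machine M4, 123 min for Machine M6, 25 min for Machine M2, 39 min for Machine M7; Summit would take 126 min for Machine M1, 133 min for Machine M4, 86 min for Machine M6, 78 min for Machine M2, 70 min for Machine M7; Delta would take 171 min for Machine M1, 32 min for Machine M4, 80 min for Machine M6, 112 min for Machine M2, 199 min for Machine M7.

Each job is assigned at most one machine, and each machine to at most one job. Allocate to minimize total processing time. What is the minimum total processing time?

This is a one-to-one assignment (minimum-cost bipartite matching).
Optimal: Pioneer→Machine M6 (50 min), Flint→Machine M1 (35 min), Onyx→Machine M2 (25 min), Summit→Machine M7 (70 min), Delta→Machine M4 (32 min) — total 50+35+25+70+32 = 212 min.
Row-greedy (each job in turn takes its cheapest remaining machine) gives 224 min, worse by 12.
Next-best assignment: Pioneer→Machine M1, Flint→Machine M6, Onyx→Machine M2, Summit→Machine M7, Delta→Machine M4 = 224 min.
Swapping Summit↔Onyx (Summit→Machine M2 78 min, Onyx→Machine M7 39 min) adds 22.

Minimum total: 212 min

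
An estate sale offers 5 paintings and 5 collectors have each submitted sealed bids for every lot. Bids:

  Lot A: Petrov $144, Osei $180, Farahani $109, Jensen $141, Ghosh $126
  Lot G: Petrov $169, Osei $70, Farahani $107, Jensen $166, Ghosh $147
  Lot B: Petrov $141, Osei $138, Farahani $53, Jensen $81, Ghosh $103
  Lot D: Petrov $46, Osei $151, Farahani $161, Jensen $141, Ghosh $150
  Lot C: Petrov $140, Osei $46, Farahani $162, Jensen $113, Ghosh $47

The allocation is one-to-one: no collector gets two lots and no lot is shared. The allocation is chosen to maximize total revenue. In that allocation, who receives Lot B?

Petrov receives Lot B.

Optimal: Petrov→Lot B ($141), Osei→Lot A ($180), Farahani→Lot C ($162), Jensen→Lot G ($166), Ghosh→Lot D ($150) — total 141+180+162+166+150 = $799.
Column-greedy (each lot in turn goes to its best remaining collector) gives $726, worse by 73.
Petrov's own top lot is Lot G ($169), but forcing Petrov→Lot G and reassigning the rest optimally gives only $760 — worse by 39.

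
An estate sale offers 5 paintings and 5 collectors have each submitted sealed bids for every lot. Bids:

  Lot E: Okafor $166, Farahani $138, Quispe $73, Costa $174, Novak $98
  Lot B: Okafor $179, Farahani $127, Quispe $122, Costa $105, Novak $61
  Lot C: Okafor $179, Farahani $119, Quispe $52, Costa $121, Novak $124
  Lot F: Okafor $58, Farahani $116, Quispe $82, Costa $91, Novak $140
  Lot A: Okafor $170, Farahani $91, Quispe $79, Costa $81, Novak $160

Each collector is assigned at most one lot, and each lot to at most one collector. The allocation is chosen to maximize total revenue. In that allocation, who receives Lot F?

Farahani receives Lot F.

Optimal: Okafor→Lot C ($179), Farahani→Lot F ($116), Quispe→Lot B ($122), Costa→Lot E ($174), Novak→Lot A ($160) — total 179+116+122+174+160 = $751.
Column-greedy (each lot in turn goes to its best remaining collector) gives $672, worse by 79.
Farahani's own top lot is Lot E ($138), but forcing Farahani→Lot E and reassigning the rest optimally gives only $691 — worse by 60.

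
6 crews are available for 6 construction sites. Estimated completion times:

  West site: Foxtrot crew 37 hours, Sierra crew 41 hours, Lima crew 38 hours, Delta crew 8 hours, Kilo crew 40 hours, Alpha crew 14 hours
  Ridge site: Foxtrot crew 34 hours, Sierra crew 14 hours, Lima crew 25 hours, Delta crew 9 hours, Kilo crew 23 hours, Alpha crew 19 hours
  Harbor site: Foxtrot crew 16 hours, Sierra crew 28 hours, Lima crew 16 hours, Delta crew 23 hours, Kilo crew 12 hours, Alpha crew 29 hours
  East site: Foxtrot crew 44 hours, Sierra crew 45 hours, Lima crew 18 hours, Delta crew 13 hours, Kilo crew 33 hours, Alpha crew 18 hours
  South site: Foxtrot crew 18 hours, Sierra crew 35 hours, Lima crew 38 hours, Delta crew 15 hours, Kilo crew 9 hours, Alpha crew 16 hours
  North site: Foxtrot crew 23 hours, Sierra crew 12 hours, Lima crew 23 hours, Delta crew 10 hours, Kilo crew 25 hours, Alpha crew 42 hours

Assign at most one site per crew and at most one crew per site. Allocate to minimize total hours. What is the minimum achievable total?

Treat this as an assignment problem: match each crew to one site.
Optimal: Foxtrot crew→Harbor site (16 hours), Sierra crew→North site (12 hours), Lima crew→East site (18 hours), Delta crew→Ridge site (9 hours), Kilo crew→South site (9 hours), Alpha crew→West site (14 hours) — total 16+12+18+9+9+14 = 78 hours.
Column-greedy (each site in turn goes to its cheapest remaining crew) gives 91 hours, worse by 13.
Next-best assignment: Foxtrot crew→Harbor site, Sierra crew→Ridge site, Lima crew→East site, Delta crew→North site, Kilo crew→South site, Alpha crew→West site = 81 hours.
Every other assignment is strictly worse.

Minimum total: 78 hours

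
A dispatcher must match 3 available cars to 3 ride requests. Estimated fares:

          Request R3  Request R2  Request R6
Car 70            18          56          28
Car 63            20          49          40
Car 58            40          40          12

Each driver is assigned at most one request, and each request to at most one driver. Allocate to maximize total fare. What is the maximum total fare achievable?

Maximum total: $136

Treat this as an assignment problem: match each driver to one request.
Optimal: Car 70→Request R2 ($56), Car 63→Request R6 ($40), Car 58→Request R3 ($40) — total 56+40+40 = $136.
Checked against all permutations: $136 is optimal.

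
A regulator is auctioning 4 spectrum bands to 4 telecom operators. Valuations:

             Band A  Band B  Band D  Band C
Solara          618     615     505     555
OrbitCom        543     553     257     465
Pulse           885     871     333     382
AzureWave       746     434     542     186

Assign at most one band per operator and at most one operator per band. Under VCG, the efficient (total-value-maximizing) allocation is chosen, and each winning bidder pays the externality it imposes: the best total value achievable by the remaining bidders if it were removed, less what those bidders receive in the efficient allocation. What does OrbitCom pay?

OrbitCom pays $50M.

Efficient allocation: Solara→Band D ($505M), OrbitCom→Band C ($465M), Pulse→Band B ($871M), AzureWave→Band A ($746M); total welfare W = $2587M.
OrbitCom receives Band C at value $465M, so the others get W − 465 = $2122M.
Without OrbitCom: best allocation of the remaining 3 bidders over all 4 bands is Solara→Band C ($555M), Pulse→Band B ($871M), AzureWave→Band A ($746M), total $2172M.
VCG payment = (others' best without OrbitCom) − (others' welfare with OrbitCom) = 2172 − 2122 = $50M.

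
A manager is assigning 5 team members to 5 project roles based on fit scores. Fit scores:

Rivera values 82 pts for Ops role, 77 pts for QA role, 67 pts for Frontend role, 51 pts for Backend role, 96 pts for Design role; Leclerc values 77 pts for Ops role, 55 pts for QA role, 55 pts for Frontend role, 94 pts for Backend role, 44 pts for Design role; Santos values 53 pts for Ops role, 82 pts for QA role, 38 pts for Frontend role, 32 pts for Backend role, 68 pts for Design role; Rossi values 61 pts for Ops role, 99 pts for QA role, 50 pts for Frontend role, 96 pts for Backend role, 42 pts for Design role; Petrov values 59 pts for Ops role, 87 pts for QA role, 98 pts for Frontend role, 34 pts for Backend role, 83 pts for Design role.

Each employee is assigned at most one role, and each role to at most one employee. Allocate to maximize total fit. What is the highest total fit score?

This is the linear assignment problem.
Optimal: Rivera→Design role (96 pts), Leclerc→Ops role (77 pts), Santos→QA role (82 pts), Rossi→Backend role (96 pts), Petrov→Frontend role (98 pts) — total 96+77+82+96+98 = 449 pts.
Column-greedy (each role in turn goes to its best remaining employee) gives 441 pts, worse by 8.
Next-best assignment: Rivera→Ops role, Leclerc→Backend role, Santos→Design role, Rossi→QA role, Petrov→Frontend role = 441 pts.

Maximum total: 449 pts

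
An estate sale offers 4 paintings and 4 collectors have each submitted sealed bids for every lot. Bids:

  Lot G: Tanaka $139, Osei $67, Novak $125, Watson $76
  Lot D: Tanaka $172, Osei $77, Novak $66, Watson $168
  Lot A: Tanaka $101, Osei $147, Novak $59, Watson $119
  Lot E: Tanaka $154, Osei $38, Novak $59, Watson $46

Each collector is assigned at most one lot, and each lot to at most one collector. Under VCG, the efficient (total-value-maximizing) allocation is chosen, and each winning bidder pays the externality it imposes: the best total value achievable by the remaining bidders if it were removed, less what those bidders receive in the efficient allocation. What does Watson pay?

Efficient allocation: Tanaka→Lot E ($154), Osei→Lot A ($147), Novak→Lot G ($125), Watson→Lot D ($168); total welfare W = $594.
Watson receives Lot D at value $168, so the others get W − 168 = $426.
Without Watson: best allocation of the remaining 3 bidders over all 4 lots is Tanaka→Lot D ($172), Osei→Lot A ($147), Novak→Lot G ($125), total $444.
VCG payment = (others' best without Watson) − (others' welfare with Watson) = 444 − 426 = $18.

Watson pays $18.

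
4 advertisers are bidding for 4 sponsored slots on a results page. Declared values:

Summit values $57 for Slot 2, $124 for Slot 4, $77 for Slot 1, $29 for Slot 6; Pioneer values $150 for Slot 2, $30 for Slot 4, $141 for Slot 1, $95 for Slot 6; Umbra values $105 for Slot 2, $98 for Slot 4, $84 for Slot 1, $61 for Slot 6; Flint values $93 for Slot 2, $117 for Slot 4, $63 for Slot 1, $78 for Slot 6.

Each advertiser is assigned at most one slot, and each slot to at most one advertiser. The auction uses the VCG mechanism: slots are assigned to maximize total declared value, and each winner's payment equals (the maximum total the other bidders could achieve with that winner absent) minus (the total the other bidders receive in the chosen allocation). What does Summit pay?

Efficient allocation: Summit→Slot 4 ($124), Pioneer→Slot 1 ($141), Umbra→Slot 2 ($105), Flint→Slot 6 ($78); total welfare W = $448.
Summit receives Slot 4 at value $124, so the others get W − 124 = $324.
Without Summit: best allocation of the remaining 3 bidders over all 4 slots is Pioneer→Slot 1 ($141), Umbra→Slot 2 ($105), Flint→Slot 4 ($117), total $363.
VCG payment = (others' best without Summit) − (others' welfare with Summit) = 363 − 324 = $39.

Summit pays $39.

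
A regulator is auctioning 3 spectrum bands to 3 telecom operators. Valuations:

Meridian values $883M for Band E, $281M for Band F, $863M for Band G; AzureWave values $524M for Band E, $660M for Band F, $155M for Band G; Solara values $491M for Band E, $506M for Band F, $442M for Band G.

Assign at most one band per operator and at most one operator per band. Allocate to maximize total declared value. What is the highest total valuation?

This is a one-to-one assignment (maximum-weight bipartite matching).
Optimal: Meridian→Band G ($863M), AzureWave→Band F ($660M), Solara→Band E ($491M) — total 863+660+491 = $2014M.
Every other assignment is strictly worse.

Maximum total: $2014M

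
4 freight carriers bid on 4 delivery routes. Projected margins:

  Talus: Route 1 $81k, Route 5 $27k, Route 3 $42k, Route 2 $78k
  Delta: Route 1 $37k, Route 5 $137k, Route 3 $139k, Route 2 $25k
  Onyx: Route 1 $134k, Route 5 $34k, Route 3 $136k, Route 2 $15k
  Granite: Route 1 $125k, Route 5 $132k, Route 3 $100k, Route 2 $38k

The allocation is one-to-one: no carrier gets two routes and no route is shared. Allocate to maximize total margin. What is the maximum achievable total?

Maximum total: $483k

Optimal: Talus→Route 2 ($78k), Delta→Route 3 ($139k), Onyx→Route 1 ($134k), Granite→Route 5 ($132k) — total 78+139+134+132 = $483k.
Column-greedy (each route in turn goes to its best remaining carrier) gives $449k, worse by 34.
Next-best assignment: Talus→Route 2, Delta→Route 5, Onyx→Route 3, Granite→Route 1 = $476k.
Every other assignment is strictly worse.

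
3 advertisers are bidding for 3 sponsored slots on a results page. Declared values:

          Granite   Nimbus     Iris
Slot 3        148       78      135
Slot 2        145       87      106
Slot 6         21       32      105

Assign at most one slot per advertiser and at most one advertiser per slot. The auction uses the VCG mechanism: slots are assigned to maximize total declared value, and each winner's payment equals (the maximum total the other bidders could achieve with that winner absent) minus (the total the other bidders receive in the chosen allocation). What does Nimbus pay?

Efficient allocation: Granite→Slot 3 ($148), Nimbus→Slot 2 ($87), Iris→Slot 6 ($105); total welfare W = $340.
Nimbus receives Slot 2 at value $87, so the others get W − 87 = $253.
Without Nimbus: best allocation of the remaining 2 bidders over all 3 slots is Granite→Slot 2 ($145), Iris→Slot 3 ($135), total $280.
VCG payment = (others' best without Nimbus) − (others' welfare with Nimbus) = 280 − 253 = $27.

Nimbus pays $27.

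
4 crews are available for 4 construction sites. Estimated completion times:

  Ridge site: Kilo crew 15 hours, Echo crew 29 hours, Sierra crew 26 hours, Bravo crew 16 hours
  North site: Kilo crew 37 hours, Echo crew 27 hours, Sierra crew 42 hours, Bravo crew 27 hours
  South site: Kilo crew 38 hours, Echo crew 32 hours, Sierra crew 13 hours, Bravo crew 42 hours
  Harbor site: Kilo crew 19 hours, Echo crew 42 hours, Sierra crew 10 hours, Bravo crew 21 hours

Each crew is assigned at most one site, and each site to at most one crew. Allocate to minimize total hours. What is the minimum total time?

Min total: 75 hours

Treat this as an assignment problem: match each crew to one site.
Optimal: Kilo crew→Harbor site (19 hours), Echo crew→North site (27 hours), Sierra crew→South site (13 hours), Bravo crew→Ridge site (16 hours) — total 19+27+13+16 = 75 hours.
Next-best assignment: Kilo crew→Ridge site, Echo crew→North site, Sierra crew→South site, Bravo crew→Harbor site = 76 hours.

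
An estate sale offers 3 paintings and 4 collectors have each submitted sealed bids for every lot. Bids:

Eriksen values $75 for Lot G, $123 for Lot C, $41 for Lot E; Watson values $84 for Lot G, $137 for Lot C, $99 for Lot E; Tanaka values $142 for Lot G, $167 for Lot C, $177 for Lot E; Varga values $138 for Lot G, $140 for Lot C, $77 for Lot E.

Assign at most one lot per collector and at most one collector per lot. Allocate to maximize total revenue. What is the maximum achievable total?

This is the linear assignment problem.
Optimal: Varga→Lot G ($138), Watson→Lot C ($137), Tanaka→Lot E ($177) — total 138+137+177 = $452.
Column-greedy (each lot in turn goes to its best remaining collector) gives $381, worse by 71.
Swapping Varga↔Watson (Varga→Lot C $140, Watson→Lot G $84) loses 51.

Maximum total: $452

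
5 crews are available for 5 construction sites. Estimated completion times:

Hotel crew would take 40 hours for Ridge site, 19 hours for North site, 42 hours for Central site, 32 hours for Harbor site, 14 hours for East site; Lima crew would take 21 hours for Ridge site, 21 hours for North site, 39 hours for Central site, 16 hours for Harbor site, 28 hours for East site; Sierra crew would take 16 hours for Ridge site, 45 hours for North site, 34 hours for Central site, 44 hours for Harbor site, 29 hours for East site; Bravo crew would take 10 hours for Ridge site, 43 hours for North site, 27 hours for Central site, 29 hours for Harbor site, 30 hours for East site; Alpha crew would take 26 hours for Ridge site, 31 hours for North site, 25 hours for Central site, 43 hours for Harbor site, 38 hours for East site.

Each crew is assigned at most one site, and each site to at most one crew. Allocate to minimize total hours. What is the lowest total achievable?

Min total: 99 hours

Optimal: Hotel crew→North site (19 hours), Lima crew→Harbor site (16 hours), Sierra crew→East site (29 hours), Bravo crew→Ridge site (10 hours), Alpha crew→Central site (25 hours) — total 19+16+29+10+25 = 99 hours.
Row-greedy (each crew in turn takes its cheapest remaining site) gives 104 hours, worse by 5.
Next-best assignment: Hotel crew→East site, Lima crew→Harbor site, Sierra crew→Ridge site, Bravo crew→Central site, Alpha crew→North site = 104 hours.
No other one-to-one assignment undercuts 99 hours.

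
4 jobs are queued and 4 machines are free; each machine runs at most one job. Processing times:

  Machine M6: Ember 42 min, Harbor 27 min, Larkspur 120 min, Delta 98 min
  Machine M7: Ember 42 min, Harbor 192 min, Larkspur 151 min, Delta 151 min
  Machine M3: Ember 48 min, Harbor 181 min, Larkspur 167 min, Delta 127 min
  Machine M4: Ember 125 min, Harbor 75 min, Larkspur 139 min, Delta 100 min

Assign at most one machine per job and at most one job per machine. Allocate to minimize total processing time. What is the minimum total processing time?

Min total: 326 min

Optimal: Ember→Machine M3 (48 min), Harbor→Machine M6 (27 min), Larkspur→Machine M7 (151 min), Delta→Machine M4 (100 min) — total 48+27+151+100 = 326 min.
Column-greedy (each machine in turn goes to its cheapest remaining job) gives 335 min, worse by 9.
Next-best assignment: Ember→Machine M7, Harbor→Machine M6, Larkspur→Machine M4, Delta→Machine M3 = 335 min.
Checked against all permutations: 326 min is optimal.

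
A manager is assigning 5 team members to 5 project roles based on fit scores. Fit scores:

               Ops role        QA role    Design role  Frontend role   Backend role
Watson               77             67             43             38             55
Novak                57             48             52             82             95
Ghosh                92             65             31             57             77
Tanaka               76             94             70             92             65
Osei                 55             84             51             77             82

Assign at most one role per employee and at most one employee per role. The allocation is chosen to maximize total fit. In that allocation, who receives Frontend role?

Tanaka receives Frontend role.

Optimal: Watson→Design role (43 pts), Novak→Backend role (95 pts), Ghosh→Ops role (92 pts), Tanaka→Frontend role (92 pts), Osei→QA role (84 pts) — total 43+95+92+92+84 = 406 pts.
Max-entry greedy (repeatedly take the single best remaining cell) gives 401 pts, worse by 5.
Next-best assignment: Watson→QA role, Novak→Backend role, Ghosh→Ops role, Tanaka→Design role, Osei→Frontend role = 401 pts.
Tanaka's own top role is QA role (94 pts), but forcing Tanaka→QA role and reassigning the rest optimally gives only 401 pts — worse by 5.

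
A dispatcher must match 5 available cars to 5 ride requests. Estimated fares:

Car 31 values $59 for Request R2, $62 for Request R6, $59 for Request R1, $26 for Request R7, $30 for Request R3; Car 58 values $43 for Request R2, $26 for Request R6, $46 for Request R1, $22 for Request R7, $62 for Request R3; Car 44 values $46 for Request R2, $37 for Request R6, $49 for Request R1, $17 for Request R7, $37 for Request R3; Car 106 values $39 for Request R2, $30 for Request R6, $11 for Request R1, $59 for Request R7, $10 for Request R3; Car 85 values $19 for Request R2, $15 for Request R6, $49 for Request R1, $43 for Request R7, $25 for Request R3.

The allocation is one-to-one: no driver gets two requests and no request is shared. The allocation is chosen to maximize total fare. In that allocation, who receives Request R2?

Optimal: Car 31→Request R6 ($62), Car 58→Request R3 ($62), Car 44→Request R2 ($46), Car 106→Request R7 ($59), Car 85→Request R1 ($49) — total 62+62+46+59+49 = $278.
Column-greedy (each request in turn goes to its best remaining driver) gives $266, worse by 12.
Checked against all permutations: $278 is optimal.
Car 44's own top request is Request R1 ($49), but forcing Car 44→Request R1 and reassigning the rest optimally gives only $255 — worse by 23.

Car 44 receives Request R2.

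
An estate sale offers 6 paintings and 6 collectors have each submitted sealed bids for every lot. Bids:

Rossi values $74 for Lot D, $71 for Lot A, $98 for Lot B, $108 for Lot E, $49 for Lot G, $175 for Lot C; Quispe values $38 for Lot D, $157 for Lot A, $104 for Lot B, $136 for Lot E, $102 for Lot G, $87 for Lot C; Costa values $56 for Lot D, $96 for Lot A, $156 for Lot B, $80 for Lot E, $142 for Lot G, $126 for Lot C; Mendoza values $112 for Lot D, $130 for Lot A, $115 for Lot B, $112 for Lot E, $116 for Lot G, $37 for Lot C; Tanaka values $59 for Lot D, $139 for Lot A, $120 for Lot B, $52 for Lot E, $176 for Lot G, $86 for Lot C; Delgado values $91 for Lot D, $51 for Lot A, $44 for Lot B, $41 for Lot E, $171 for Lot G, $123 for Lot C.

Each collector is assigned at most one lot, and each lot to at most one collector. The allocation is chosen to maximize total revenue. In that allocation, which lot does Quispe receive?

Optimal: Rossi→Lot C ($175), Quispe→Lot E ($136), Costa→Lot B ($156), Mendoza→Lot D ($112), Tanaka→Lot A ($139), Delgado→Lot G ($171) — total 175+136+156+112+139+171 = $889.
Row-greedy (each collector in turn takes its best remaining lot) gives $704, worse by 185.
Next-best assignment: Rossi→Lot C, Quispe→Lot A, Costa→Lot B, Mendoza→Lot E, Tanaka→Lot G, Delgado→Lot D = $867.
Quispe's own top lot is Lot A ($157), but forcing Quispe→Lot A and reassigning the rest optimally gives only $867 — worse by 22.

Quispe receives Lot E.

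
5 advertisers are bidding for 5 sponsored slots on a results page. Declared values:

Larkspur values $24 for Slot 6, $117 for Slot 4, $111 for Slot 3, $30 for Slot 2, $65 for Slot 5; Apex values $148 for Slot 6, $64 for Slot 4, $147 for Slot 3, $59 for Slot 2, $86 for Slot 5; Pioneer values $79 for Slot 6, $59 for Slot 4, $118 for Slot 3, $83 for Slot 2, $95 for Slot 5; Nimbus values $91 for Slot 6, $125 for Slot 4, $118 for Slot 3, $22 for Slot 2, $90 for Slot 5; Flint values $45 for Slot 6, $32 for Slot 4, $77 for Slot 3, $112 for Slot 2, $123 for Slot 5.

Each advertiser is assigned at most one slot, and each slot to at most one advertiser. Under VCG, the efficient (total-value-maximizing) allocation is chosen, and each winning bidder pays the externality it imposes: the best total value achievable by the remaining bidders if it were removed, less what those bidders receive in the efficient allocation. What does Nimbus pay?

Efficient allocation: Larkspur→Slot 3 ($111), Apex→Slot 6 ($148), Pioneer→Slot 5 ($95), Nimbus→Slot 4 ($125), Flint→Slot 2 ($112); total welfare W = $591.
Nimbus receives Slot 4 at value $125, so the others get W − 125 = $466.
Without Nimbus: best allocation of the remaining 4 bidders over all 5 slots is Larkspur→Slot 4 ($117), Apex→Slot 6 ($148), Pioneer→Slot 3 ($118), Flint→Slot 5 ($123), total $506.
VCG payment = (others' best without Nimbus) − (others' welfare with Nimbus) = 506 − 466 = $40.

Nimbus pays $40.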